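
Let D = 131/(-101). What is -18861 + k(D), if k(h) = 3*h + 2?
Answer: -1905152/101 ≈ -18863.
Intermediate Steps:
D = -131/101 (D = 131*(-1/101) = -131/101 ≈ -1.2970)
k(h) = 2 + 3*h
-18861 + k(D) = -18861 + (2 + 3*(-131/101)) = -18861 + (2 - 393/101) = -18861 - 191/101 = -1905152/101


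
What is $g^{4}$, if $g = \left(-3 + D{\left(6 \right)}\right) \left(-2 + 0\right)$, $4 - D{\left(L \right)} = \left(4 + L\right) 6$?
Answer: $193877776$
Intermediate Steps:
$D{\left(L \right)} = -20 - 6 L$ ($D{\left(L \right)} = 4 - \left(4 + L\right) 6 = 4 - \left(24 + 6 L\right) = -20 - 6 L$)
$g = 118$ ($g = \left(-3 - 56\right) \left(-2 + 0\right) = \left(-3 - 56\right) \left(-2\right) = \left(-59\right) \left(-2\right) = 118$)
$g^{4} = 118^{4} = 193877776$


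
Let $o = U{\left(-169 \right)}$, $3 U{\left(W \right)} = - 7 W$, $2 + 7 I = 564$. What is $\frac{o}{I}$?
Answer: $\frac{8281}{1686} \approx 4.9116$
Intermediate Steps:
$I = \frac{562}{7}$ ($I = - \frac{2}{7} + \frac{1}{7} \cdot 564 = - \frac{2}{7} + \frac{564}{7} = \frac{562}{7} \approx 80.286$)
$U{\left(W \right)} = - \frac{7 W}{3}$ ($U{\left(W \right)} = \frac{\left(-7\right) W}{3} = - \frac{7 W}{3}$)
$o = \frac{1183}{3}$ ($o = \left(- \frac{7}{3}\right) \left(-169\right) = \frac{1183}{3} \approx 394.33$)
$\frac{o}{I} = \frac{1183}{3 \cdot \frac{562}{7}} = \frac{1183}{3} \cdot \frac{7}{562} = \frac{8281}{1686}$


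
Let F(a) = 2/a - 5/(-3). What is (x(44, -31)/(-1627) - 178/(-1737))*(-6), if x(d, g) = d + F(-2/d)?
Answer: -573422/942033 ≈ -0.60871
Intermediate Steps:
F(a) = 5/3 + 2/a (F(a) = 2/a - 5*(-⅓) = 2/a + 5/3 = 5/3 + 2/a)
x(d, g) = 5/3 (x(d, g) = d + (5/3 + 2/((-2/d))) = d + (5/3 + 2*(-d/2)) = d + (5/3 - d) = 5/3)
(x(44, -31)/(-1627) - 178/(-1737))*(-6) = ((5/3)/(-1627) - 178/(-1737))*(-6) = ((5/3)*(-1/1627) - 178*(-1/1737))*(-6) = (-5/4881 + 178/1737)*(-6) = (286711/2826099)*(-6) = -573422/942033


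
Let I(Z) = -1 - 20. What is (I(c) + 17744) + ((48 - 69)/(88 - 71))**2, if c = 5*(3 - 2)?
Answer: 5122388/289 ≈ 17725.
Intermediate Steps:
c = 5 (c = 5*1 = 5)
I(Z) = -21
(I(c) + 17744) + ((48 - 69)/(88 - 71))**2 = (-21 + 17744) + ((48 - 69)/(88 - 71))**2 = 17723 + (-21/17)**2 = 17723 + 441/289 = 5122388/289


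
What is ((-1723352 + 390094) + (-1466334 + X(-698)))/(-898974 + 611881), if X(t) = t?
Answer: 2800290/287093 ≈ 9.7540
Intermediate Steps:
((-1723352 + 390094) + (-1466334 + X(-698)))/(-898974 + 611881) = ((-1723352 + 390094) + (-1466334 - 698))/(-898974 + 611881) = (-1333258 - 1467032)/(-287093) = -2800290*(-1/287093) = 2800290/287093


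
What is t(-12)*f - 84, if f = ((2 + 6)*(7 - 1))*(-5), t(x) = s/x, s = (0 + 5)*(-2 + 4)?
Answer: 116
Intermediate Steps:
s = 10 (s = 5*2 = 10)
t(x) = 10/x
f = -240 (f = (8*6)*(-5) = 48*(-5) = -240)
t(-12)*f - 84 = (10/(-12))*(-240) - 84 = (10*(-1/12))*(-240) - 84 = -⅚*(-240) - 84 = 200 - 84 = 116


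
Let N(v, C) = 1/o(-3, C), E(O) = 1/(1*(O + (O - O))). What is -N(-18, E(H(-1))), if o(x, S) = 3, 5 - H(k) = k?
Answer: -⅓ ≈ -0.33333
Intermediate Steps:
H(k) = 5 - k
E(O) = 1/O (E(O) = 1/(1*(O + 0)) = 1/(1*O) = 1/O)
N(v, C) = ⅓ (N(v, C) = 1/3 = ⅓)
-N(-18, E(H(-1))) = -1*⅓ = -⅓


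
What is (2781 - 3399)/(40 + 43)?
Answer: -618/83 ≈ -7.4458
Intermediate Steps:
(2781 - 3399)/(40 + 43) = -618/83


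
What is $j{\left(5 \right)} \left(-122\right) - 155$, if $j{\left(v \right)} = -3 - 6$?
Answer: $943$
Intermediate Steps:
$j{\left(v \right)} = -9$
$j{\left(5 \right)} \left(-122\right) - 155 = \left(-9\right) \left(-122\right) - 155 = 1098 - 155 = 943$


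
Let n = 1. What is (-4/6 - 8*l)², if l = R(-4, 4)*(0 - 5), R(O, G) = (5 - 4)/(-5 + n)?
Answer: 1024/9 ≈ 113.78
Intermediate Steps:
R(O, G) = -¼ (R(O, G) = (5 - 4)/(-5 + 1) = 1/(-4) = 1*(-¼) = -¼)
l = 5/4 (l = -(0 - 5)/4 = -¼*(-5) = 5/4 ≈ 1.2500)
(-4/6 - 8*l)² = (-4/6 - 8*5/4)² = (-4*⅙ - 10)² = (-⅔ - 10)² = (-32/3)² = 1024/9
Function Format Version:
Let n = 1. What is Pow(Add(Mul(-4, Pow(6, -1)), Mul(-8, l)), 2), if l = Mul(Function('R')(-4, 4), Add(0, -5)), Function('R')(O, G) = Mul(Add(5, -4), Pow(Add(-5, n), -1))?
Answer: Rational(1024, 9) ≈ 113.78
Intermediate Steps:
Function('R')(O, G) = Rational(-1, 4) (Function('R')(O, G) = Mul(Add(5, -4), Pow(Add(-5, 1), -1)) = Mul(1, Pow(-4, -1)) = Mul(1, Rational(-1, 4)) = Rational(-1, 4))
l = Rational(5, 4) (l = Mul(Rational(-1, 4), Add(0, -5)) = Mul(Rational(-1, 4), -5) = Rational(5, 4) ≈ 1.2500)
Pow(Add(Mul(-4, Pow(6, -1)), Mul(-8, l)), 2) = Pow(Add(Mul(-4, Pow(6, -1)), Mul(-8, Rational(5, 4))), 2) = Pow(Add(Mul(-4, Rational(1, 6)), -10), 2) = Pow(Add(Rational(-2, 3), -10), 2) = Pow(Rational(-32, 3), 2) = Rational(1024, 9)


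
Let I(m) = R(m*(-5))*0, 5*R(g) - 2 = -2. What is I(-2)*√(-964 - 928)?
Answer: 0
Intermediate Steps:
R(g) = 0 (R(g) = ⅖ + (⅕)*(-2) = ⅖ - ⅖ = 0)
I(m) = 0 (I(m) = 0*0 = 0)
I(-2)*√(-964 - 928) = 0*√(-964 - 928) = 0*√(-1892) = 0*(2*I*√473) = 0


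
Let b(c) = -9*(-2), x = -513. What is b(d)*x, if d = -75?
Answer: -9234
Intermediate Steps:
b(c) = 18
b(d)*x = 18*(-513) = -9234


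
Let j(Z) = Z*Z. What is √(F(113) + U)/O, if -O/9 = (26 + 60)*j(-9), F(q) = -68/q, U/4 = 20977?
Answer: -4*√206677/393579 ≈ -0.0046203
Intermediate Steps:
U = 83908 (U = 4*20977 = 83908)
j(Z) = Z²
O = -62694 (O = -9*(26 + 60)*(-9)² = -774*81 = -9*6966 = -62694)
√(F(113) + U)/O = √(-68/113 + 83908)/(-62694) = √(-68*1/113 + 83908)*(-1/62694) = √(-68/113 + 83908)*(-1/62694) = √(9481536/113)*(-1/62694) = (72*√206677/113)*(-1/62694) = -4*√206677/393579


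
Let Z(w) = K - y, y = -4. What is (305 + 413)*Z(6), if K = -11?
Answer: -5026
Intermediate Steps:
Z(w) = -7 (Z(w) = -11 - 1*(-4) = -11 + 4 = -7)
(305 + 413)*Z(6) = (305 + 413)*(-7) = 718*(-7) = -5026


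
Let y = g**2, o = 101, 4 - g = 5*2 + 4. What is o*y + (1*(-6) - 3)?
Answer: 10091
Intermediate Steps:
g = -10 (g = 4 - (5*2 + 4) = 4 - (10 + 4) = 4 - 1*14 = 4 - 14 = -10)
y = 100 (y = (-10)**2 = 100)
o*y + (1*(-6) - 3) = 101*100 + (1*(-6) - 3) = 10100 + (-6 - 3) = 10100 - 9 = 10091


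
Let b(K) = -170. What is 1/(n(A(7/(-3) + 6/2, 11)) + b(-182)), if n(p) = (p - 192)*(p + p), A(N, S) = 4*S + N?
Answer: -9/119986 ≈ -7.5009e-5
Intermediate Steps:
A(N, S) = N + 4*S
n(p) = 2*p*(-192 + p) (n(p) = (-192 + p)*(2*p) = 2*p*(-192 + p))
1/(n(A(7/(-3) + 6/2, 11)) + b(-182)) = 1/(2*((7/(-3) + 6/2) + 4*11)*(-192 + ((7/(-3) + 6/2) + 4*11)) - 170) = 1/(2*((7*(-⅓) + 6*(½)) + 44)*(-192 + ((7*(-⅓) + 6*(½)) + 44)) - 170) = 1/(2*((-7/3 + 3) + 44)*(-192 + ((-7/3 + 3) + 44)) - 170) = 1/(2*(⅔ + 44)*(-192 + (⅔ + 44)) - 170) = 1/(2*(134/3)*(-192 + 134/3) - 170) = 1/(2*(134/3)*(-442/3) - 170) = 1/(-118456/9 - 170) = 1/(-119986/9) = -9/119986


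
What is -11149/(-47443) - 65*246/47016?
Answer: -39072031/371763348 ≈ -0.10510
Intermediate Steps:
-11149/(-47443) - 65*246/47016 = -11149*(-1/47443) - 15990*1/47016 = 11149/47443 - 2665/7836 = -39072031/371763348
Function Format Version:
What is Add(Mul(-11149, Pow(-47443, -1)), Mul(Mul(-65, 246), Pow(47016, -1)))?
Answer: Rational(-39072031, 371763348) ≈ -0.10510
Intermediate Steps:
Add(Mul(-11149, Pow(-47443, -1)), Mul(Mul(-65, 246), Pow(47016, -1))) = Add(Mul(-11149, Rational(-1, 47443)), Mul(-15990, Rational(1, 47016))) = Add(Rational(11149, 47443), Rational(-2665, 7836)) = Rational(-39072031, 371763348)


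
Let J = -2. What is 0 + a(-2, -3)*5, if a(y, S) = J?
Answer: -10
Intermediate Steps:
a(y, S) = -2
0 + a(-2, -3)*5 = 0 - 2*5 = 0 - 10 = -10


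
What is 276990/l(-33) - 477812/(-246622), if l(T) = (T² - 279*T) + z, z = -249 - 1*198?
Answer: 1738519004/57832859 ≈ 30.061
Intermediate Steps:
z = -447 (z = -249 - 198 = -447)
l(T) = -447 + T² - 279*T (l(T) = (T² - 279*T) - 447 = -447 + T² - 279*T)
276990/l(-33) - 477812/(-246622) = 276990/(-447 + (-33)² - 279*(-33)) - 477812/(-246622) = 276990/(-447 + 1089 + 9207) - 477812*(-1/246622) = 276990/9849 + 238906/123311 = 276990*(1/9849) + 238906/123311 = 13190/469 + 238906/123311 = 1738519004/57832859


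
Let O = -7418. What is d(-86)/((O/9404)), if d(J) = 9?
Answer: -42318/3709 ≈ -11.410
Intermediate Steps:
d(-86)/((O/9404)) = 9/((-7418/9404)) = 9/((-7418*1/9404)) = 9/(-3709/4702) = 9*(-4702/3709) = -42318/3709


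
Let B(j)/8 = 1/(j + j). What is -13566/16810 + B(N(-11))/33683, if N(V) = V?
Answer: -2513223299/3114161765 ≈ -0.80703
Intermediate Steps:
B(j) = 4/j (B(j) = 8/(j + j) = 8/((2*j)) = 8*(1/(2*j)) = 4/j)
-13566/16810 + B(N(-11))/33683 = -13566/16810 + (4/(-11))/33683 = -13566*1/16810 + (4*(-1/11))*(1/33683) = -6783/8405 - 4/11*1/33683 = -6783/8405 - 4/370513 = -2513223299/3114161765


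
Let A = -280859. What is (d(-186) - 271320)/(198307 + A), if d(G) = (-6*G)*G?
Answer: 59862/10319 ≈ 5.8011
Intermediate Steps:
d(G) = -6*G²
(d(-186) - 271320)/(198307 + A) = (-6*(-186)² - 271320)/(198307 - 280859) = (-6*34596 - 271320)/(-82552) = (-207576 - 271320)*(-1/82552) = -478896*(-1/82552) = 59862/10319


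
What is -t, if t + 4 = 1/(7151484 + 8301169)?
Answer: 61810611/15452653 ≈ 4.0000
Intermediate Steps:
t = -61810611/15452653 (t = -4 + 1/(7151484 + 8301169) = -4 + 1/15452653 = -61810611/15452653 ≈ -4.0000)
-t = -1*(-61810611/15452653) = 61810611/15452653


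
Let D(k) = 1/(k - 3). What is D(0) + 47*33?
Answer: 4652/3 ≈ 1550.7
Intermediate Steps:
D(k) = 1/(-3 + k)
D(0) + 47*33 = 1/(-3 + 0) + 47*33 = 1/(-3) + 1551 = -⅓ + 1551 = 4652/3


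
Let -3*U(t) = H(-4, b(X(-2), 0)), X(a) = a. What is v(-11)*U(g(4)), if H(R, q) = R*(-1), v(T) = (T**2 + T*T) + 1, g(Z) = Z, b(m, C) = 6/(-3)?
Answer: -324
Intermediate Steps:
b(m, C) = -2 (b(m, C) = 6*(-1/3) = -2)
v(T) = 1 + 2*T**2 (v(T) = (T**2 + T**2) + 1 = 2*T**2 + 1 = 1 + 2*T**2)
H(R, q) = -R
U(t) = -4/3 (U(t) = -(-1)*(-4)/3 = -1/3*4 = -4/3)
v(-11)*U(g(4)) = (1 + 2*(-11)**2)*(-4/3) = (1 + 2*121)*(-4/3) = (1 + 242)*(-4/3) = 243*(-4/3) = -324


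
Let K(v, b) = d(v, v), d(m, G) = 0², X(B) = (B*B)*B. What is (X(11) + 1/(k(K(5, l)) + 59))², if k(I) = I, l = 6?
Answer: 6166960900/3481 ≈ 1.7716e+6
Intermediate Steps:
X(B) = B³ (X(B) = B²*B = B³)
d(m, G) = 0
K(v, b) = 0
(X(11) + 1/(k(K(5, l)) + 59))² = (11³ + 1/(0 + 59))² = (1331 + 1/59)² = (78530/59)² = 6166960900/3481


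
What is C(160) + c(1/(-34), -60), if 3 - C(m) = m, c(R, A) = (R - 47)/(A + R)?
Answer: -24526/157 ≈ -156.22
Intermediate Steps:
c(R, A) = (-47 + R)/(A + R)
C(m) = 3 - m
C(160) + c(1/(-34), -60) = (3 - 1*160) + (-47 + 1/(-34))/(-60 + 1/(-34)) = (3 - 160) + (-47 - 1/34)/(-60 - 1/34) = -157 - 1599/34/(-2041/34) = -157 - 34/2041*(-1599/34) = -157 + 123/157 = -24526/157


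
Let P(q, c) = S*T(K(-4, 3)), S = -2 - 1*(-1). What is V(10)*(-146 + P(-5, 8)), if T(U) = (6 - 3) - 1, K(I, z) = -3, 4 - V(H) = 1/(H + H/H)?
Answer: -6364/11 ≈ -578.54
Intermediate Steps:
V(H) = 4 - 1/(1 + H) (V(H) = 4 - 1/(H + H/H) = 4 - 1/(H + 1) = 4 - 1/(1 + H))
S = -1 (S = -2 + 1 = -1)
T(U) = 2 (T(U) = 3 - 1 = 2)
P(q, c) = -2 (P(q, c) = -1*2 = -2)
V(10)*(-146 + P(-5, 8)) = ((3 + 4*10)/(1 + 10))*(-146 - 2) = ((3 + 40)/11)*(-148) = ((1/11)*43)*(-148) = (43/11)*(-148) = -6364/11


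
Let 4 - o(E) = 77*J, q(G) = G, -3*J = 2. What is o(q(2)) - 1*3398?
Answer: -10028/3 ≈ -3342.7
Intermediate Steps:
J = -⅔ (J = -⅓*2 = -⅔ ≈ -0.66667)
o(E) = 166/3 (o(E) = 4 - 77*(-2)/3 = 4 - 1*(-154/3) = 4 + 154/3 = 166/3)
o(q(2)) - 1*3398 = 166/3 - 1*3398 = 166/3 - 3398 = -10028/3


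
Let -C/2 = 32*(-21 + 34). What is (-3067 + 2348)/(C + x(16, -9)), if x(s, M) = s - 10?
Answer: 719/826 ≈ 0.87046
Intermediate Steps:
x(s, M) = -10 + s
C = -832 (C = -64*(-21 + 34) = -64*13 = -2*416 = -832)
(-3067 + 2348)/(C + x(16, -9)) = (-3067 + 2348)/(-832 + (-10 + 16)) = -719/(-832 + 6) = -719/(-826) = -719*(-1/826) = 719/826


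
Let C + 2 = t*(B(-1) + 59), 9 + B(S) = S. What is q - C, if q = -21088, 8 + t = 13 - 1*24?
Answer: -20155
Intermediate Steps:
B(S) = -9 + S
t = -19 (t = -8 + (13 - 1*24) = -8 + (13 - 24) = -8 - 11 = -19)
C = -933 (C = -2 - 19*((-9 - 1) + 59) = -2 - 19*(-10 + 59) = -2 - 19*49 = -2 - 931 = -933)
q - C = -21088 - 1*(-933) = -21088 + 933 = -20155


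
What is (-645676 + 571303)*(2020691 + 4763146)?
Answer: -504534309201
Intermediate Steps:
(-645676 + 571303)*(2020691 + 4763146) = -74373*6783837 = -504534309201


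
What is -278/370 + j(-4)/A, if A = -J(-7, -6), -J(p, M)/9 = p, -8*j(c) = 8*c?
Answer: -9497/11655 ≈ -0.81484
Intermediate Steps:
j(c) = -c
J(p, M) = -9*p
A = -63 (A = -(-9)*(-7) = -1*63 = -63)
-278/370 + j(-4)/A = -278/370 - 1*(-4)/(-63) = -278*1/370 + 4*(-1/63) = -139/185 - 4/63 = -9497/11655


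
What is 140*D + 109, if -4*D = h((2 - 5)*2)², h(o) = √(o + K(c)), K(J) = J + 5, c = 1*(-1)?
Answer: 179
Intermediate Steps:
c = -1
K(J) = 5 + J
h(o) = √(4 + o) (h(o) = √(o + (5 - 1)) = √(o + 4) = √(4 + o))
D = ½ (D = -(√(4 + (2 - 5)*2))²/4 = -(√(4 - 3*2))²/4 = -(√(4 - 6))²/4 = -(√(-2))²/4 = -(I*√2)²/4 = -¼*(-2) = ½ ≈ 0.50000)
140*D + 109 = 140*(½) + 109 = 70 + 109 = 179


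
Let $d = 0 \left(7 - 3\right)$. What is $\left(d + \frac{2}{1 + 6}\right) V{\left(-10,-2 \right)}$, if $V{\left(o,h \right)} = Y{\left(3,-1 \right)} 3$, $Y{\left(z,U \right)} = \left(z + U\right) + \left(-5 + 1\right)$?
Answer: $- \frac{12}{7} \approx -1.7143$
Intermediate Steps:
$Y{\left(z,U \right)} = -4 + U + z$ ($Y{\left(z,U \right)} = \left(U + z\right) - 4 = -4 + U + z$)
$d = 0$ ($d = 0 \cdot 4 = 0$)
$V{\left(o,h \right)} = -6$ ($V{\left(o,h \right)} = \left(-4 - 1 + 3\right) 3 = \left(-2\right) 3 = -6$)
$\left(d + \frac{2}{1 + 6}\right) V{\left(-10,-2 \right)} = \left(0 + \frac{2}{1 + 6}\right) \left(-6\right) = \left(0 + \frac{2}{7}\right) \left(-6\right) = \frac{2}{7} \left(-6\right) = - \frac{12}{7}$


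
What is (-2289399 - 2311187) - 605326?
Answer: -5205912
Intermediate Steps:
(-2289399 - 2311187) - 605326 = -4600586 - 605326 = -5205912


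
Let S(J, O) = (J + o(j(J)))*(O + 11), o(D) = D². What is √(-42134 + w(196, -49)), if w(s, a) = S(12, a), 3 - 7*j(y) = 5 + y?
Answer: I*√42742 ≈ 206.74*I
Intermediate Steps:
j(y) = -2/7 - y/7 (j(y) = 3/7 - (5 + y)/7 = 3/7 + (-5/7 - y/7) = -2/7 - y/7)
S(J, O) = (11 + O)*(J + (-2/7 - J/7)²) (S(J, O) = (J + (-2/7 - J/7)²)*(O + 11) = (J + (-2/7 - J/7)²)*(11 + O) = (11 + O)*(J + (-2/7 - J/7)²))
w(s, a) = 176 + 16*a (w(s, a) = 11*12 + 11*(2 + 12)²/49 + 12*a + a*(2 + 12)²/49 = 132 + (11/49)*14² + 12*a + (1/49)*a*14² = 132 + (11/49)*196 + 12*a + (1/49)*a*196 = 132 + 44 + 12*a + 4*a = 176 + 16*a)
√(-42134 + w(196, -49)) = √(-42134 + (176 + 16*(-49))) = √(-42134 + (176 - 784)) = √(-42134 - 608) = √(-42742) = I*√42742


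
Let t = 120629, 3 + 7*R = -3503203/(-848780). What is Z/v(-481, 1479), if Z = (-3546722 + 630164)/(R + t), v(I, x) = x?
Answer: -5776204231560/353339674255079 ≈ -0.016347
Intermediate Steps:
R = 956863/5941460 (R = -3/7 + (-3503203/(-848780))/7 = -3/7 + (-3503203*(-1/848780))/7 = -3/7 + (⅐)*(3503203/848780) = -3/7 + 3503203/5941460 = 956863/5941460 ≈ 0.16105)
Z = -17328612694680/716713335203 (Z = (-3546722 + 630164)/(956863/5941460 + 120629) = -2916558/716713335203/5941460 = -2916558*5941460/716713335203 = -17328612694680/716713335203 ≈ -24.178)
Z/v(-481, 1479) = -17328612694680/716713335203/1479 = -17328612694680/716713335203*1/1479 = -5776204231560/353339674255079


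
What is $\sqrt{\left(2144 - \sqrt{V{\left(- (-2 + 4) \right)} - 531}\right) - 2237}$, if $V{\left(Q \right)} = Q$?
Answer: $\sqrt{-93 - i \sqrt{533}} \approx 1.188 - 9.7166 i$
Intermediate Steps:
$\sqrt{\left(2144 - \sqrt{V{\left(- (-2 + 4) \right)} - 531}\right) - 2237} = \sqrt{\left(2144 - \sqrt{- (-2 + 4) - 531}\right) - 2237} = \sqrt{\left(2144 - \sqrt{\left(-1\right) 2 - 531}\right) - 2237} = \sqrt{\left(2144 - \sqrt{-2 - 531}\right) - 2237} = \sqrt{\left(2144 - \sqrt{-533}\right) - 2237} = \sqrt{\left(2144 - i \sqrt{533}\right) - 2237} = \sqrt{-93 - i \sqrt{533}}$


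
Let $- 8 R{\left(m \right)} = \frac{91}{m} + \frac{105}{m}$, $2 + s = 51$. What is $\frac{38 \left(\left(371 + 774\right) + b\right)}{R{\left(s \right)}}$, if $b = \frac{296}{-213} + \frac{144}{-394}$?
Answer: $- \frac{3645848972}{41961} \approx -86887.0$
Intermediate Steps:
$b = - \frac{73648}{41961}$ ($b = 296 \left(- \frac{1}{213}\right) + 144 \left(- \frac{1}{394}\right) = - \frac{296}{213} - \frac{72}{197} = - \frac{73648}{41961} \approx -1.7552$)
$s = 49$ ($s = -2 + 51 = 49$)
$R{\left(m \right)} = - \frac{49}{2 m}$ ($R{\left(m \right)} = - \frac{\frac{91}{m} + \frac{105}{m}}{8} = - \frac{196 \frac{1}{m}}{8} = - \frac{49}{2 m}$)
$\frac{38 \left(\left(371 + 774\right) + b\right)}{R{\left(s \right)}} = \frac{38 \left(\left(371 + 774\right) - \frac{73648}{41961}\right)}{\left(- \frac{49}{2}\right) \frac{1}{49}} = \frac{38 \left(1145 - \frac{73648}{41961}\right)}{\left(- \frac{49}{2}\right) \frac{1}{49}} = \frac{38 \cdot \frac{47971697}{41961}}{- \frac{1}{2}} = \frac{1822924486}{41961} \left(-2\right) = - \frac{3645848972}{41961}$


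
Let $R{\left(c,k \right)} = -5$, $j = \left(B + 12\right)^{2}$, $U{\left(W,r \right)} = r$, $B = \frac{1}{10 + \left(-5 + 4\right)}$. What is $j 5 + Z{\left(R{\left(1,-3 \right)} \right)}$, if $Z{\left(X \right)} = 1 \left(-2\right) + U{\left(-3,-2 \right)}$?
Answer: $\frac{59081}{81} \approx 729.39$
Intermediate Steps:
$B = \frac{1}{9}$ ($B = \frac{1}{10 - 1} = \frac{1}{9} \approx 0.11111$)
$j = \frac{11881}{81}$ ($j = \left(\frac{1}{9} + 12\right)^{2} = \left(\frac{109}{9}\right)^{2} = \frac{11881}{81} \approx 146.68$)
$Z{\left(X \right)} = -4$ ($Z{\left(X \right)} = 1 \left(-2\right) - 2 = -2 - 2 = -4$)
$j 5 + Z{\left(R{\left(1,-3 \right)} \right)} = \frac{11881}{81} \cdot 5 - 4 = \frac{59405}{81} - 4 = \frac{59081}{81}$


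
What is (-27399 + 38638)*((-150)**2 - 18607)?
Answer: 43753427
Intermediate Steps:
(-27399 + 38638)*((-150)**2 - 18607) = 11239*(22500 - 18607) = 11239*3893 = 43753427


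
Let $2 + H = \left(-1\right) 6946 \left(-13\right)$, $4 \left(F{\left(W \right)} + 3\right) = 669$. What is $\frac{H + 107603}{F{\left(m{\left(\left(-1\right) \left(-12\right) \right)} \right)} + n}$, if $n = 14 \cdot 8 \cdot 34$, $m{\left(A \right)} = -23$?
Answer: $\frac{791596}{15889} \approx 49.82$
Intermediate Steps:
$F{\left(W \right)} = \frac{657}{4}$ ($F{\left(W \right)} = -3 + \frac{1}{4} \cdot 669 = -3 + \frac{669}{4} = \frac{657}{4}$)
$H = 90296$ ($H = -2 + \left(-1\right) 6946 \left(-13\right) = -2 - -90298 = -2 + 90298 = 90296$)
$n = 3808$ ($n = 112 \cdot 34 = 3808$)
$\frac{H + 107603}{F{\left(m{\left(\left(-1\right) \left(-12\right) \right)} \right)} + n} = \frac{90296 + 107603}{\frac{657}{4} + 3808} = \frac{197899}{\frac{15889}{4}} = 197899 \cdot \frac{4}{15889} = \frac{791596}{15889}$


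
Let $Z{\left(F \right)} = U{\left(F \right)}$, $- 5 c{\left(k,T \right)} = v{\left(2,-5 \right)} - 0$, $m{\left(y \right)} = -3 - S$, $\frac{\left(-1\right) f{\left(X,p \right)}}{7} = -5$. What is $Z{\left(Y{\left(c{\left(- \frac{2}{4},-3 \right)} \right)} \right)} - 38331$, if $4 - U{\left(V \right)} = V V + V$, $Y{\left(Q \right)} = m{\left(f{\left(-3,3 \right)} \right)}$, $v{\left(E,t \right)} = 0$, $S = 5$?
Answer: $-38383$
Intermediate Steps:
$f{\left(X,p \right)} = 35$ ($f{\left(X,p \right)} = \left(-7\right) \left(-5\right) = 35$)
$m{\left(y \right)} = -8$ ($m{\left(y \right)} = -3 - 5 = -8$)
$c{\left(k,T \right)} = 0$ ($c{\left(k,T \right)} = - \frac{0 - 0}{5} = - \frac{0 + 0}{5} = \left(- \frac{1}{5}\right) 0 = 0$)
$Y{\left(Q \right)} = -8$
$U{\left(V \right)} = 4 - V - V^{2}$ ($U{\left(V \right)} = 4 - \left(V V + V\right) = 4 - \left(V^{2} + V\right) = 4 - \left(V + V^{2}\right) = 4 - V - V^{2}$)
$Z{\left(F \right)} = 4 - F - F^{2}$
$Z{\left(Y{\left(c{\left(- \frac{2}{4},-3 \right)} \right)} \right)} - 38331 = \left(4 - -8 - \left(-8\right)^{2}\right) - 38331 = \left(4 + 8 - 64\right) - 38331 = -52 - 38331 = -38383$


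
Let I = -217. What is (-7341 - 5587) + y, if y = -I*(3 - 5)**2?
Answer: -12060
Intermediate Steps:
y = 868 (y = -(-217)*(3 - 5)**2 = -(-217)*(-2)**2 = -(-217)*4 = -1*(-868) = 868)
(-7341 - 5587) + y = (-7341 - 5587) + 868 = -12928 + 868 = -12060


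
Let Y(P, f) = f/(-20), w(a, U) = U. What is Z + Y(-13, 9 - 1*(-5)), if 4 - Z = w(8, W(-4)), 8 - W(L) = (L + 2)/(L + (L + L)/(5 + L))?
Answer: -68/15 ≈ -4.5333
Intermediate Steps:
W(L) = 8 - (2 + L)/(L + 2*L/(5 + L)) (W(L) = 8 - (L + 2)/(L + (L + L)/(5 + L)) = 8 - (2 + L)/(L + (2*L)/(5 + L)) = 8 - (2 + L)/(L + 2*L/(5 + L)))
Y(P, f) = -f/20 (Y(P, f) = f*(-1/20) = -f/20)
Z = -23/6 (Z = 4 - (-10 + 7*(-4)**2 + 49*(-4))/((-4)*(7 - 4)) = 4 - (-1)*(-10 + 7*16 - 196)/(4*3) = 4 - (-1)*(-10 + 112 - 196)/(4*3) = 4 - (-1)*(-94)/(4*3) = 4 - 1*47/6 = 4 - 47/6 = -23/6 ≈ -3.8333)
Z + Y(-13, 9 - 1*(-5)) = -23/6 - (9 - 1*(-5))/20 = -23/6 - (9 + 5)/20 = -23/6 - 1/20*14 = -23/6 - 7/10 = -68/15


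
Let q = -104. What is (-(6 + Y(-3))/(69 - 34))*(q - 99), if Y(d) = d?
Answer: 87/5 ≈ 17.400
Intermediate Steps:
(-(6 + Y(-3))/(69 - 34))*(q - 99) = (-(6 - 3)/(69 - 34))*(-104 - 99) = -3/35*(-203) = 87/5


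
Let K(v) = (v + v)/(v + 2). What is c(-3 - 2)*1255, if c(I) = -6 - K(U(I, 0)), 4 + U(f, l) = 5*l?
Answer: -12550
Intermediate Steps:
U(f, l) = -4 + 5*l
K(v) = 2*v/(2 + v) (K(v) = (2*v)/(2 + v) = 2*v/(2 + v))
c(I) = -10 (c(I) = -6 - 2*(-4 + 5*0)/(2 + (-4 + 5*0)) = -6 - 2*(-4 + 0)/(2 + (-4 + 0)) = -6 - 2*(-4)/(2 - 4) = -6 - 2*(-4)/(-2) = -6 - 2*(-4)*(-1)/2 = -6 - 1*4 = -6 - 4 = -10)
c(-3 - 2)*1255 = -10*1255 = -12550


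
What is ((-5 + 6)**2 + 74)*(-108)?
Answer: -8100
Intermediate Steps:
((-5 + 6)**2 + 74)*(-108) = (1**2 + 74)*(-108) = (1 + 74)*(-108) = 75*(-108) = -8100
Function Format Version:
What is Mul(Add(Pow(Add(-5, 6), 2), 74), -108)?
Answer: -8100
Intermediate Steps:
Mul(Add(Pow(Add(-5, 6), 2), 74), -108) = Mul(Add(Pow(1, 2), 74), -108) = Mul(Add(1, 74), -108) = Mul(75, -108) = -8100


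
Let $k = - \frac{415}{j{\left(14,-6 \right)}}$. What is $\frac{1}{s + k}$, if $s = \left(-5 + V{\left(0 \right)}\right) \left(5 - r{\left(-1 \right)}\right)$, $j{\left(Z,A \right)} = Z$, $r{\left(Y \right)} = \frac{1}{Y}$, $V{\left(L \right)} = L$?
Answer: $- \frac{14}{835} \approx -0.016766$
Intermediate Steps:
$k = - \frac{415}{14} \approx -29.643$
$s = -30$ ($s = \left(-5 + 0\right) \left(5 - \frac{1}{-1}\right) = - 5 \left(5 - -1\right) = - 5 \left(5 + 1\right) = \left(-5\right) 6 = -30$)
$\frac{1}{s + k} = \frac{1}{-30 - \frac{415}{14}} = \frac{1}{- \frac{835}{14}} = - \frac{14}{835}$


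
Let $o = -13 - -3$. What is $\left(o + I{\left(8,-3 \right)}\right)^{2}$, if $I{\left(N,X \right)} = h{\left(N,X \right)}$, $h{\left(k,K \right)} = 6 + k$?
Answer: $16$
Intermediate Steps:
$I{\left(N,X \right)} = 6 + N$
$o = -10$ ($o = -13 + 3 = -10$)
$\left(o + I{\left(8,-3 \right)}\right)^{2} = \left(-10 + \left(6 + 8\right)\right)^{2} = \left(-10 + 14\right)^{2} = 4^{2} = 16$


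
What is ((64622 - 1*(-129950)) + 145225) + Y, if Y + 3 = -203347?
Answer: 136447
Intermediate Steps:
Y = -203350 (Y = -3 - 203347 = -203350)
((64622 - 1*(-129950)) + 145225) + Y = ((64622 - 1*(-129950)) + 145225) - 203350 = ((64622 + 129950) + 145225) - 203350 = (194572 + 145225) - 203350 = 339797 - 203350 = 136447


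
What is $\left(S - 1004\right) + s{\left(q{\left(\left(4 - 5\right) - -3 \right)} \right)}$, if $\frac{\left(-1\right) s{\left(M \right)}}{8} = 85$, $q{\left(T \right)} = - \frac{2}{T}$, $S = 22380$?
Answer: $20696$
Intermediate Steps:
$s{\left(M \right)} = -680$ ($s{\left(M \right)} = \left(-8\right) 85 = -680$)
$\left(S - 1004\right) + s{\left(q{\left(\left(4 - 5\right) - -3 \right)} \right)} = \left(22380 - 1004\right) - 680 = 21376 - 680 = 20696$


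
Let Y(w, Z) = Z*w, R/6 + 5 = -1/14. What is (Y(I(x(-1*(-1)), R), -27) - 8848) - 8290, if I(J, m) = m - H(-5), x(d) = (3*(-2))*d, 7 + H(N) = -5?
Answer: -116483/7 ≈ -16640.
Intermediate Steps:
H(N) = -12 (H(N) = -7 - 5 = -12)
R = -213/7 (R = -30 + 6*(-1/14) = -30 - 3/7 = -213/7 ≈ -30.429)
x(d) = -6*d
I(J, m) = 12 + m (I(J, m) = m - 1*(-12) = m + 12 = 12 + m)
(Y(I(x(-1*(-1)), R), -27) - 8848) - 8290 = (-27*(12 - 213/7) - 8848) - 8290 = (-27*(-129/7) - 8848) - 8290 = (3483/7 - 8848) - 8290 = -58453/7 - 8290 = -116483/7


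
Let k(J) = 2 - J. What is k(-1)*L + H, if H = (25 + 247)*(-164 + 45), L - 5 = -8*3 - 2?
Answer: -32431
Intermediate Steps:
L = -21 (L = 5 + (-8*3 - 2) = 5 + (-24 - 2) = 5 - 26 = -21)
H = -32368 (H = 272*(-119) = -32368)
k(-1)*L + H = (2 - 1*(-1))*(-21) - 32368 = (2 + 1)*(-21) - 32368 = 3*(-21) - 32368 = -63 - 32368 = -32431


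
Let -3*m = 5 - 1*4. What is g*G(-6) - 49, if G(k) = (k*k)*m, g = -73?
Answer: 827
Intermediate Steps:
m = -⅓ (m = -(5 - 1*4)/3 = -(5 - 4)/3 = -⅓*1 = -⅓ ≈ -0.33333)
G(k) = -k²/3 (G(k) = (k*k)*(-⅓) = k²*(-⅓) = -k²/3)
g*G(-6) - 49 = -(-73)*(-6)²/3 - 49 = -(-73)*36/3 - 49 = -73*(-12) - 49 = 876 - 49 = 827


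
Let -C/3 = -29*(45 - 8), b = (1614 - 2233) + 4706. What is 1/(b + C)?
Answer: 1/7306 ≈ 0.00013687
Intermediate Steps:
b = 4087 (b = -619 + 4706 = 4087)
C = 3219 (C = -(-87)*(45 - 8) = -(-87)*37 = -3*(-1073) = 3219)
1/(b + C) = 1/(4087 + 3219) = 1/7306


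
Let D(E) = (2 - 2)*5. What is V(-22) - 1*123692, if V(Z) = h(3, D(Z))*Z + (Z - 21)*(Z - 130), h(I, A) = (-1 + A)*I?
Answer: -117090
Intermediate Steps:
D(E) = 0 (D(E) = 0*5 = 0)
h(I, A) = I*(-1 + A)
V(Z) = -3*Z + (-130 + Z)*(-21 + Z) (V(Z) = (3*(-1 + 0))*Z + (Z - 21)*(Z - 130) = (3*(-1))*Z + (-21 + Z)*(-130 + Z) = -3*Z + (-130 + Z)*(-21 + Z))
V(-22) - 1*123692 = (2730 + (-22)² - 154*(-22)) - 1*123692 = (2730 + 484 + 3388) - 123692 = 6602 - 123692 = -117090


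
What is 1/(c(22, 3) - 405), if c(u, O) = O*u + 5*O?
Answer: -1/324 ≈ -0.0030864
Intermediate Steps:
c(u, O) = 5*O + O*u
1/(c(22, 3) - 405) = 1/(3*(5 + 22) - 405) = 1/(3*27 - 405) = 1/(81 - 405) = 1/(-324) = -1/324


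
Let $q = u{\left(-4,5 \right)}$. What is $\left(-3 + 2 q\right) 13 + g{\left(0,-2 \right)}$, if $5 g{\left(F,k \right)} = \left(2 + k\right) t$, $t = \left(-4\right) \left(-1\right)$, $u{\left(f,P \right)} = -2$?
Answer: $-91$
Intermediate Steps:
$t = 4$
$q = -2$
$g{\left(F,k \right)} = \frac{8}{5} + \frac{4 k}{5}$ ($g{\left(F,k \right)} = \frac{\left(2 + k\right) 4}{5} = \frac{8 + 4 k}{5} = \frac{8}{5} + \frac{4 k}{5}$)
$\left(-3 + 2 q\right) 13 + g{\left(0,-2 \right)} = \left(-3 + 2 \left(-2\right)\right) 13 + \left(\frac{8}{5} + \frac{4}{5} \left(-2\right)\right) = \left(-3 - 4\right) 13 + \left(\frac{8}{5} - \frac{8}{5}\right) = \left(-7\right) 13 + 0 = -91 + 0 = -91$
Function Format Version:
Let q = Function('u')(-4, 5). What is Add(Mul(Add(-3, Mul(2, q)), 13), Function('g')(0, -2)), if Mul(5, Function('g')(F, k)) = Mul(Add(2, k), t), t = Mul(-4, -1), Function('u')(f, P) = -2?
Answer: -91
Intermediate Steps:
t = 4
q = -2
Function('g')(F, k) = Add(Rational(8, 5), Mul(Rational(4, 5), k)) (Function('g')(F, k) = Mul(Rational(1, 5), Mul(Add(2, k), 4)) = Mul(Rational(1, 5), Add(8, Mul(4, k))) = Add(Rational(8, 5), Mul(Rational(4, 5), k)))
Add(Mul(Add(-3, Mul(2, q)), 13), Function('g')(0, -2)) = Add(Mul(Add(-3, Mul(2, -2)), 13), Add(Rational(8, 5), Mul(Rational(4, 5), -2))) = Add(Mul(Add(-3, -4), 13), Add(Rational(8, 5), Rational(-8, 5))) = Add(Mul(-7, 13), 0) = Add(-91, 0) = -91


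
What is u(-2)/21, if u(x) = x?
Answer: -2/21 ≈ -0.095238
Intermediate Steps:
u(-2)/21 = -2/21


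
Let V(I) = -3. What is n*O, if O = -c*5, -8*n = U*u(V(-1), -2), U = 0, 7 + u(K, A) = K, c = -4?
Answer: 0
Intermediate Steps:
u(K, A) = -7 + K
n = 0 (n = -0*(-7 - 3) = -0*(-10) = -1/8*0 = 0)
O = 20 (O = -1*(-4)*5 = 4*5 = 20)
n*O = 0*20 = 0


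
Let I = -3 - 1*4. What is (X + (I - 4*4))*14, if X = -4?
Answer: -378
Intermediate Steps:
I = -7 (I = -3 - 4 = -7)
(X + (I - 4*4))*14 = (-4 + (-7 - 4*4))*14 = (-4 + (-7 - 16))*14 = (-4 - 23)*14 = -27*14 = -378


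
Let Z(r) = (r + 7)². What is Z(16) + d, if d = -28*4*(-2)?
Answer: 753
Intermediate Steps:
Z(r) = (7 + r)²
d = 224 (d = -112*(-2) = 224)
Z(16) + d = (7 + 16)² + 224 = 23² + 224 = 529 + 224 = 753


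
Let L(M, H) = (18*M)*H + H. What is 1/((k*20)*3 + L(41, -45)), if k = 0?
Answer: -1/33255 ≈ -3.0071e-5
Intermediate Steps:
L(M, H) = H + 18*H*M (L(M, H) = 18*H*M + H = H + 18*H*M)
1/((k*20)*3 + L(41, -45)) = 1/((0*20)*3 - 45*(1 + 18*41)) = 1/(0*3 - 45*(1 + 738)) = 1/(0 - 45*739) = 1/(0 - 33255) = 1/(-33255) = -1/33255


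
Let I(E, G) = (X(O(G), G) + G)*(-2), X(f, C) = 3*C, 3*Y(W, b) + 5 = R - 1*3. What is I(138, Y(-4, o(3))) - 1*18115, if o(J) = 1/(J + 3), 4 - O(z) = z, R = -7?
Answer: -18075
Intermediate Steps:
O(z) = 4 - z
o(J) = 1/(3 + J)
Y(W, b) = -5 (Y(W, b) = -5/3 + (-7 - 1*3)/3 = -5/3 + (-7 - 3)/3 = -5/3 + (⅓)*(-10) = -5/3 - 10/3 = -5)
I(E, G) = -8*G (I(E, G) = (3*G + G)*(-2) = (4*G)*(-2) = -8*G)
I(138, Y(-4, o(3))) - 1*18115 = -8*(-5) - 1*18115 = 40 - 18115 = -18075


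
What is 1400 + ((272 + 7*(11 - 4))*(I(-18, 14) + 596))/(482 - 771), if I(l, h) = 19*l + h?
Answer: 318572/289 ≈ 1102.3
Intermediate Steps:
I(l, h) = h + 19*l
1400 + ((272 + 7*(11 - 4))*(I(-18, 14) + 596))/(482 - 771) = 1400 + ((272 + 7*(11 - 4))*((14 + 19*(-18)) + 596))/(482 - 771) = 1400 + ((272 + 7*7)*((14 - 342) + 596))/(-289) = 1400 - (272 + 49)*(-328 + 596)/289 = 1400 - 321*268/289 = 1400 - 1/289*86028 = 1400 - 86028/289 = 318572/289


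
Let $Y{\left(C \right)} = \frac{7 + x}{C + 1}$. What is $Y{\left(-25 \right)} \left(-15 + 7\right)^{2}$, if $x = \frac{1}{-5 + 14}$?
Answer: $- \frac{512}{27} \approx -18.963$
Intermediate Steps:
$x = \frac{1}{9} \approx 0.11111$
$Y{\left(C \right)} = \frac{64}{9 \left(1 + C\right)}$ ($Y{\left(C \right)} = \frac{7 + \frac{1}{9}}{C + 1} = \frac{64}{9 \left(1 + C\right)}$)
$Y{\left(-25 \right)} \left(-15 + 7\right)^{2} = \frac{64}{9 \left(1 - 25\right)} \left(-15 + 7\right)^{2} = \frac{64}{9 \left(-24\right)} \left(-8\right)^{2} = \frac{64}{9} \left(- \frac{1}{24}\right) 64 = \left(- \frac{8}{27}\right) 64 = - \frac{512}{27}$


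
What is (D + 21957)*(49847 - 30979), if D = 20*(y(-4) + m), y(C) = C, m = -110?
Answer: 371265636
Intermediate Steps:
D = -2280 (D = 20*(-4 - 110) = 20*(-114) = -2280)
(D + 21957)*(49847 - 30979) = (-2280 + 21957)*(49847 - 30979) = 19677*18868 = 371265636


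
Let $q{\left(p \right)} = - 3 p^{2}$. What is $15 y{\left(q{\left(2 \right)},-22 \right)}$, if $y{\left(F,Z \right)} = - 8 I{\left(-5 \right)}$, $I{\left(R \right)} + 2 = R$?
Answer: $840$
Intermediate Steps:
$I{\left(R \right)} = -2 + R$
$y{\left(F,Z \right)} = 56$ ($y{\left(F,Z \right)} = - 8 \left(-2 - 5\right) = \left(-8\right) \left(-7\right) = 56$)
$15 y{\left(q{\left(2 \right)},-22 \right)} = 15 \cdot 56 = 840$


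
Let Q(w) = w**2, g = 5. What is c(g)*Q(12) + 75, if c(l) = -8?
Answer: -1077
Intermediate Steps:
c(g)*Q(12) + 75 = -8*12**2 + 75 = -8*144 + 75 = -1152 + 75 = -1077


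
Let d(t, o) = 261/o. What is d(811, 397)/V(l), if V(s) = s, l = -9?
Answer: -29/397 ≈ -0.073048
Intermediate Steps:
d(811, 397)/V(l) = (261/397)/(-9) = (261*(1/397))*(-1/9) = (261/397)*(-1/9) = -29/397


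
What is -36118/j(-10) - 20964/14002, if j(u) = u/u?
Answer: -252872600/7001 ≈ -36120.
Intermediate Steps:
j(u) = 1
-36118/j(-10) - 20964/14002 = -36118/1 - 20964/14002 = -36118*1 - 20964*1/14002 = -36118 - 10482/7001 = -252872600/7001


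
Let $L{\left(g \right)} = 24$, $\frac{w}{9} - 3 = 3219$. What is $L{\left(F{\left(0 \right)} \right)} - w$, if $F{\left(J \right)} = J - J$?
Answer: $-28974$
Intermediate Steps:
$w = 28998$ ($w = 27 + 9 \cdot 3219 = 27 + 28971 = 28998$)
$F{\left(J \right)} = 0$
$L{\left(F{\left(0 \right)} \right)} - w = 24 - 28998 = -28974$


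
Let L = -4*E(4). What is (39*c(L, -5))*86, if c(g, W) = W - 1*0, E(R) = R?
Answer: -16770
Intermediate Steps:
L = -16 (L = -4*4 = -16)
c(g, W) = W (c(g, W) = W + 0 = W)
(39*c(L, -5))*86 = (39*(-5))*86 = -195*86 = -16770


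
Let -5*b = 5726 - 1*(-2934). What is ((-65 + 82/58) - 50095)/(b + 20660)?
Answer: -1454599/548912 ≈ -2.6500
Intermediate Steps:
b = -1732 (b = -(5726 - 1*(-2934))/5 = -(5726 + 2934)/5 = -⅕*8660 = -1732)
((-65 + 82/58) - 50095)/(b + 20660) = ((-65 + 82/58) - 50095)/(-1732 + 20660) = ((-65 + (1/58)*82) - 50095)/18928 = ((-65 + 41/29) - 50095)*(1/18928) = (-1844/29 - 50095)*(1/18928) = -1454599/29*1/18928 = -1454599/548912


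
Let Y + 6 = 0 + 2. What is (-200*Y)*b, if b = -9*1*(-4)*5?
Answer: 144000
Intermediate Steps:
Y = -4 (Y = -6 + (0 + 2) = -6 + 2 = -4)
b = 180 (b = -(-36)*5 = -9*(-20) = 180)
(-200*Y)*b = -200*(-4)*180 = -40*(-20)*180 = 800*180 = 144000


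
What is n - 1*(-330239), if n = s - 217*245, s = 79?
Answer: 277153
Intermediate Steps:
n = -53086 (n = 79 - 217*245 = 79 - 53165 = -53086)
n - 1*(-330239) = -53086 - 1*(-330239) = -53086 + 330239 = 277153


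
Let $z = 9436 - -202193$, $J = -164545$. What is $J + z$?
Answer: $47084$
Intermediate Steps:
$z = 211629$ ($z = 9436 + 202193 = 211629$)
$J + z = -164545 + 211629 = 47084$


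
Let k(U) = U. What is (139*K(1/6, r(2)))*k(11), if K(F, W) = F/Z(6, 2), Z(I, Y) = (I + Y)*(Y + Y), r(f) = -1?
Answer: 1529/192 ≈ 7.9635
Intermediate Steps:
Z(I, Y) = 2*Y*(I + Y) (Z(I, Y) = (I + Y)*(2*Y) = 2*Y*(I + Y))
K(F, W) = F/32 (K(F, W) = F/((2*2*(6 + 2))) = F/((2*2*8)) = F/32)
(139*K(1/6, r(2)))*k(11) = (139*((1/6)/32))*11 = (139*((1*(⅙))/32))*11 = (139*((1/32)*(⅙)))*11 = (139*(1/192))*11 = (139/192)*11 = 1529/192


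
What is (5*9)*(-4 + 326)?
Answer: 14490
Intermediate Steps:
(5*9)*(-4 + 326) = 45*322 = 14490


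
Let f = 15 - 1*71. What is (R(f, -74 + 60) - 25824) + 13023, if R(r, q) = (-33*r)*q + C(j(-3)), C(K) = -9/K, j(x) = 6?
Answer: -77349/2 ≈ -38675.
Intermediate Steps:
f = -56 (f = 15 - 71 = -56)
R(r, q) = -3/2 - 33*q*r (R(r, q) = (-33*r)*q - 9/6 = -33*q*r - 9*⅙ = -33*q*r - 3/2 = -3/2 - 33*q*r)
(R(f, -74 + 60) - 25824) + 13023 = ((-3/2 - 33*(-74 + 60)*(-56)) - 25824) + 13023 = ((-3/2 - 33*(-14)*(-56)) - 25824) + 13023 = ((-3/2 - 25872) - 25824) + 13023 = (-51747/2 - 25824) + 13023 = -103395/2 + 13023 = -77349/2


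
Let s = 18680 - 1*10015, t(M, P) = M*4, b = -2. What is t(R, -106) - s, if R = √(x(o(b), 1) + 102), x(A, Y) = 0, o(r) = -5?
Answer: -8665 + 4*√102 ≈ -8624.6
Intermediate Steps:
R = √102 (R = √(0 + 102) = √102 ≈ 10.100)
t(M, P) = 4*M
s = 8665 (s = 18680 - 10015 = 8665)
t(R, -106) - s = 4*√102 - 1*8665 = 4*√102 - 8665 = -8665 + 4*√102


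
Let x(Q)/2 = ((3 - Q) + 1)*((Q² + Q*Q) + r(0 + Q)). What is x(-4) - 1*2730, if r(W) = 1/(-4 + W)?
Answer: -2220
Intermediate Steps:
x(Q) = 2*(4 - Q)*(1/(-4 + Q) + 2*Q²) (x(Q) = 2*(((3 - Q) + 1)*((Q² + Q*Q) + 1/(-4 + (0 + Q)))) = 2*((4 - Q)*((Q² + Q²) + 1/(-4 + Q))) = 2*((4 - Q)*(2*Q² + 1/(-4 + Q))) = 2*((4 - Q)*(1/(-4 + Q) + 2*Q²)) = 2*(4 - Q)*(1/(-4 + Q) + 2*Q²))
x(-4) - 1*2730 = (-2 - 4*(-4)³ + 16*(-4)²) - 1*2730 = (-2 - 4*(-64) + 16*16) - 2730 = (-2 + 256 + 256) - 2730 = 510 - 2730 = -2220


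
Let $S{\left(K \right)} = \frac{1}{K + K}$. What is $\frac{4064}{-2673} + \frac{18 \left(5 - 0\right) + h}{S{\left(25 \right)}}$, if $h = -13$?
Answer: $\frac{10286986}{2673} \approx 3848.5$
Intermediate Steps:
$S{\left(K \right)} = \frac{1}{2 K}$
$\frac{4064}{-2673} + \frac{18 \left(5 - 0\right) + h}{S{\left(25 \right)}} = \frac{4064}{-2673} + \frac{18 \left(5 - 0\right) - 13}{\frac{1}{2} \cdot \frac{1}{25}} = 4064 \left(- \frac{1}{2673}\right) + \frac{18 \left(5 + 0\right) - 13}{\frac{1}{2} \cdot \frac{1}{25}} = - \frac{4064}{2673} + \left(18 \cdot 5 - 13\right) \frac{1}{\frac{1}{50}} = - \frac{4064}{2673} + \left(90 - 13\right) 50 = - \frac{4064}{2673} + 77 \cdot 50 = - \frac{4064}{2673} + 3850 = \frac{10286986}{2673}$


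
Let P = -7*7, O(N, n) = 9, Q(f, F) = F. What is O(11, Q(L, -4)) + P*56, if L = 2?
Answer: -2735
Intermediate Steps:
P = -49
O(11, Q(L, -4)) + P*56 = 9 - 49*56 = 9 - 2744 = -2735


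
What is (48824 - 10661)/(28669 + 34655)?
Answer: 12721/21108 ≈ 0.60266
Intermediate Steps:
(48824 - 10661)/(28669 + 34655) = 38163/63324 = 38163*(1/63324) = 12721/21108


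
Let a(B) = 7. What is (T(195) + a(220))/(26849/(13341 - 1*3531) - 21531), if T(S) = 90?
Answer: -951570/211192261 ≈ -0.0045057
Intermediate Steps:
(T(195) + a(220))/(26849/(13341 - 1*3531) - 21531) = (90 + 7)/(26849/(13341 - 1*3531) - 21531) = 97/(26849/(13341 - 3531) - 21531) = 97/(26849/9810 - 21531) = 97/(-211192261/9810) = 97*(-9810/211192261) = -951570/211192261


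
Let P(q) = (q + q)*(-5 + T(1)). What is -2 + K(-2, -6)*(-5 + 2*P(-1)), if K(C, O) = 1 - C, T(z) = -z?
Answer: 55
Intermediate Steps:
P(q) = -12*q (P(q) = (q + q)*(-5 - 1*1) = (2*q)*(-5 - 1) = (2*q)*(-6) = -12*q)
-2 + K(-2, -6)*(-5 + 2*P(-1)) = -2 + (1 - 1*(-2))*(-5 + 2*(-12*(-1))) = -2 + (1 + 2)*(-5 + 2*12) = -2 + 3*(-5 + 24) = -2 + 3*19 = -2 + 57 = 55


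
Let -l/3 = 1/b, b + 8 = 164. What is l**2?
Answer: 1/2704 ≈ 0.00036982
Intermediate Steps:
b = 156 (b = -8 + 164 = 156)
l = -1/52 (l = -3/156 = -3*1/156 = -1/52 ≈ -0.019231)
l**2 = (-1/52)**2 = 1/2704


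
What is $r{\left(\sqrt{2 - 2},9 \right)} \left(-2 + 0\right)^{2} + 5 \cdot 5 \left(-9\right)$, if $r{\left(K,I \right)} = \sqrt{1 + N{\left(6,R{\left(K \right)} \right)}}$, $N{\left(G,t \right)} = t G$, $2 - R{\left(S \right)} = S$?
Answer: $-225 + 4 \sqrt{13} \approx -210.58$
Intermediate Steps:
$R{\left(S \right)} = 2 - S$
$N{\left(G,t \right)} = G t$
$r{\left(K,I \right)} = \sqrt{13 - 6 K}$ ($r{\left(K,I \right)} = \sqrt{1 + 6 \left(2 - K\right)} = \sqrt{1 - \left(-12 + 6 K\right)} = \sqrt{13 - 6 K}$)
$r{\left(\sqrt{2 - 2},9 \right)} \left(-2 + 0\right)^{2} + 5 \cdot 5 \left(-9\right) = \sqrt{13 - 6 \sqrt{2 - 2}} \left(-2 + 0\right)^{2} + 5 \cdot 5 \left(-9\right) = \sqrt{13 - 6 \sqrt{0}} \left(-2\right)^{2} + 25 \left(-9\right) = \sqrt{13 - 0} \cdot 4 - 225 = \sqrt{13 + 0} \cdot 4 - 225 = \sqrt{13} \cdot 4 - 225 = 4 \sqrt{13} - 225 = -225 + 4 \sqrt{13}$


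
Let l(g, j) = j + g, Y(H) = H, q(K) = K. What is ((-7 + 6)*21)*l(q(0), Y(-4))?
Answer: 84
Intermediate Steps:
l(g, j) = g + j
((-7 + 6)*21)*l(q(0), Y(-4)) = ((-7 + 6)*21)*(0 - 4) = -1*21*(-4) = -21*(-4) = 84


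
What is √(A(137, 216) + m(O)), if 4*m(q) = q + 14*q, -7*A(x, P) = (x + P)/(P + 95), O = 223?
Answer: √15849981581/4354 ≈ 28.915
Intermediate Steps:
A(x, P) = -(P + x)/(7*(95 + P)) (A(x, P) = -(x + P)/(7*(P + 95)) = -(P + x)/(7*(95 + P)))
m(q) = 15*q/4 (m(q) = (q + 14*q)/4 = (15*q)/4 = 15*q/4)
√(A(137, 216) + m(O)) = √((-1*216 - 1*137)/(7*(95 + 216)) + (15/4)*223) = √((⅐)*(-216 - 137)/311 + 3345/4) = √((⅐)*(1/311)*(-353) + 3345/4) = √(-353/2177 + 3345/4) = √(7280653/8708) = √15849981581/4354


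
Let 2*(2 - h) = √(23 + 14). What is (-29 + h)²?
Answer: (54 + √37)²/4 ≈ 902.48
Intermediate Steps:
h = 2 - √37/2 (h = 2 - √(23 + 14)/2 = 2 - √37/2 ≈ -1.0414)
(-29 + h)² = (-29 + (2 - √37/2))² = (-27 - √37/2)²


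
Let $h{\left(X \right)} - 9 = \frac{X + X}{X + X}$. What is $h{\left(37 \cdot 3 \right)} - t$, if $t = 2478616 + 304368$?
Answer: $-2782974$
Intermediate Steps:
$t = 2782984$
$h{\left(X \right)} = 10$ ($h{\left(X \right)} = 9 + \frac{X + X}{X + X} = 9 + \frac{2 X}{2 X} = 9 + 2 X \frac{1}{2 X} = 9 + 1 = 10$)
$h{\left(37 \cdot 3 \right)} - t = 10 - 2782984 = -2782974$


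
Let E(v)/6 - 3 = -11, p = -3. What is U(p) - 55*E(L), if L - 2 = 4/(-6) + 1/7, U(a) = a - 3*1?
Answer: 2634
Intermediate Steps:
U(a) = -3 + a (U(a) = a - 3 = -3 + a)
L = 31/21 (L = 2 + (4/(-6) + 1/7) = 2 + (4*(-1/6) + 1*(1/7)) = 2 + (-2/3 + 1/7) = 2 - 11/21 = 31/21 ≈ 1.4762)
E(v) = -48 (E(v) = 18 + 6*(-11) = 18 - 66 = -48)
U(p) - 55*E(L) = (-3 - 3) - 55*(-48) = -6 + 2640 = 2634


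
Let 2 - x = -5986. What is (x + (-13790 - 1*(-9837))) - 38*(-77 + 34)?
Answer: 3669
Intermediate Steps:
x = 5988 (x = 2 - 1*(-5986) = 2 + 5986 = 5988)
(x + (-13790 - 1*(-9837))) - 38*(-77 + 34) = (5988 + (-13790 - 1*(-9837))) - 38*(-77 + 34) = (5988 + (-13790 + 9837)) - 38*(-43) = (5988 - 3953) + 1634 = 2035 + 1634 = 3669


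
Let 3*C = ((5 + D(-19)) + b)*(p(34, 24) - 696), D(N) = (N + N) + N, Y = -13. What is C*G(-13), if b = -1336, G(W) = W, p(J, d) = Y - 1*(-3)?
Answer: -12739064/3 ≈ -4.2464e+6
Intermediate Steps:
p(J, d) = -10 (p(J, d) = -13 - 1*(-3) = -13 + 3 = -10)
D(N) = 3*N (D(N) = 2*N + N = 3*N)
C = 979928/3 (C = (((5 + 3*(-19)) - 1336)*(-10 - 696))/3 = (((5 - 57) - 1336)*(-706))/3 = ((-52 - 1336)*(-706))/3 = (-1388*(-706))/3 = (⅓)*979928 = 979928/3 ≈ 3.2664e+5)
C*G(-13) = (979928/3)*(-13) = -12739064/3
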